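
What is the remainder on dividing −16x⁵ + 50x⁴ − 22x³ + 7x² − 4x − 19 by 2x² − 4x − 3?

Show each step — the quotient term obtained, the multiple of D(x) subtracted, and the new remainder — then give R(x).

R(x) = 9x + 2

Step 1: lead(−16x⁵ + 50x⁴ − 22x³ + 7x² − 4x − 19) ÷ lead(D) = −16x⁵ ÷ 2x² = −8x³. Subtract (−8x³)·D = −16x⁵ + 32x⁴ + 24x³. Remainder: 18x⁴ − 46x³ + 7x² − 4x − 19.
Step 2: lead(18x⁴ − 46x³ + 7x² − 4x − 19) ÷ lead(D) = 18x⁴ ÷ 2x² = 9x². Subtract (9x²)·D = 18x⁴ − 36x³ − 27x². Remainder: −10x³ + 34x² − 4x − 19.
Step 3: lead(−10x³ + 34x² − 4x − 19) ÷ lead(D) = −10x³ ÷ 2x² = −5x. Subtract (−5x)·D = −10x³ + 20x² + 15x. Remainder: 14x² − 19x − 19.
Step 4: lead(14x² − 19x − 19) ÷ lead(D) = 14x² ÷ 2x² = 7. Subtract (7)·D = 14x² − 28x − 21. Remainder: 9x + 2.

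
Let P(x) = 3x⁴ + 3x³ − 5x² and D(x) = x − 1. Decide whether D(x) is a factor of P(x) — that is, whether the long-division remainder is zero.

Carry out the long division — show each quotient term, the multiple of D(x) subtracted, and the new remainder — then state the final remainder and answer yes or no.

R(x) = 1, so D(x) is not a factor of P(x). no

Step 1: lead(3x⁴ + 3x³ − 5x²) ÷ lead(D) = 3x⁴ ÷ x = 3x³. Subtract (3x³)·D = 3x⁴ − 3x³. Remainder: 6x³ − 5x².
Step 2: lead(6x³ − 5x²) ÷ lead(D) = 6x³ ÷ x = 6x². Subtract (6x²)·D = 6x³ − 6x². Remainder: x².
Step 3: lead(x²) ÷ lead(D) = x² ÷ x = x. Subtract (x)·D = x² − x. Remainder: x.
Step 4: lead(x) ÷ lead(D) = x ÷ x = 1. Subtract (1)·D = x − 1. Remainder: 1.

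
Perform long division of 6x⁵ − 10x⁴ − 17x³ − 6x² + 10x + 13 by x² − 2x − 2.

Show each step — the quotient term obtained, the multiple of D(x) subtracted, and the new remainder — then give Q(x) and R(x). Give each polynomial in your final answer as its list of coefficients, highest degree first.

Q = [6, 2, -1, -4]; R = [5]

Step 1: lead(6x⁵ − 10x⁴ − 17x³ − 6x² + 10x + 13) ÷ lead(D) = 6x⁵ ÷ x² = 6x³. Subtract (6x³)·D = 6x⁵ − 12x⁴ − 12x³. Remainder: 2x⁴ − 5x³ − 6x² + 10x + 13.
Step 2: lead(2x⁴ − 5x³ − 6x² + 10x + 13) ÷ lead(D) = 2x⁴ ÷ x² = 2x². Subtract (2x²)·D = 2x⁴ − 4x³ − 4x². Remainder: −x³ − 2x² + 10x + 13.
Step 3: lead(−x³ − 2x² + 10x + 13) ÷ lead(D) = −x³ ÷ x² = −x. Subtract (−x)·D = −x³ + 2x² + 2x. Remainder: −4x² + 8x + 13.
Step 4: lead(−4x² + 8x + 13) ÷ lead(D) = −4x² ÷ x² = −4. Subtract (−4)·D = −4x² + 8x + 8. Remainder: 5.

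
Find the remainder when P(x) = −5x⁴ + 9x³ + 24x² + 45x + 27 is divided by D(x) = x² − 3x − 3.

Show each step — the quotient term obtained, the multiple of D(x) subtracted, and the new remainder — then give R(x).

Step 1: lead(−5x⁴ + 9x³ + 24x² + 45x + 27) ÷ lead(D) = −5x⁴ ÷ x² = −5x². Subtract (−5x²)·D = −5x⁴ + 15x³ + 15x². Remainder: −6x³ + 9x² + 45x + 27.
Step 2: lead(−6x³ + 9x² + 45x + 27) ÷ lead(D) = −6x³ ÷ x² = −6x. Subtract (−6x)·D = −6x³ + 18x² + 18x. Remainder: −9x² + 27x + 27.
Step 3: lead(−9x² + 27x + 27) ÷ lead(D) = −9x² ÷ x² = −9. Subtract (−9)·D = −9x² + 27x + 27. Remainder: 0.

R(x) = 0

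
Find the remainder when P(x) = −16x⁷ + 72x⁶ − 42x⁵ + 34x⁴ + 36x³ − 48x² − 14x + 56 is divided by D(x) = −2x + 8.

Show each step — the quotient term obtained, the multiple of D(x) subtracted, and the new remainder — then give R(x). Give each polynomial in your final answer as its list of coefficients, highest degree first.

R = [0]

Step 1: lead(−16x⁷ + 72x⁶ − 42x⁵ + 34x⁴ + 36x³ − 48x² − 14x + 56) ÷ lead(D) = −16x⁷ ÷ −2x = 8x⁶. Subtract (8x⁶)·D = −16x⁷ + 64x⁶. Remainder: 8x⁶ − 42x⁵ + 34x⁴ + 36x³ − 48x² − 14x + 56.
Step 2: lead(8x⁶ − 42x⁵ + 34x⁴ + 36x³ − 48x² − 14x + 56) ÷ lead(D) = 8x⁶ ÷ −2x = −4x⁵. Subtract (−4x⁵)·D = 8x⁶ − 32x⁵. Remainder: −10x⁵ + 34x⁴ + 36x³ − 48x² − 14x + 56.
Step 3: lead(−10x⁵ + 34x⁴ + 36x³ − 48x² − 14x + 56) ÷ lead(D) = −10x⁵ ÷ −2x = 5x⁴. Subtract (5x⁴)·D = −10x⁵ + 40x⁴. Remainder: −6x⁴ + 36x³ − 48x² − 14x + 56.
Step 4: lead(−6x⁴ + 36x³ − 48x² − 14x + 56) ÷ lead(D) = −6x⁴ ÷ −2x = 3x³. Subtract (3x³)·D = −6x⁴ + 24x³. Remainder: 12x³ − 48x² − 14x + 56.
Step 5: lead(12x³ − 48x² − 14x + 56) ÷ lead(D) = 12x³ ÷ −2x = −6x². Subtract (−6x²)·D = 12x³ − 48x². Remainder: −14x + 56.
Step 6: lead(−14x + 56) ÷ lead(D) = −14x ÷ −2x = 7. Subtract (7)·D = −14x + 56. Remainder: 0.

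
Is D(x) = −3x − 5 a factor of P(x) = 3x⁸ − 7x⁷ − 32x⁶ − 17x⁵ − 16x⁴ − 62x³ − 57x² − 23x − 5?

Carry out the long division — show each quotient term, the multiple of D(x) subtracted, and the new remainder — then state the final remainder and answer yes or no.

R(x) = 0, so D(x) is a factor of P(x). yes

Step 1: lead(3x⁸ − 7x⁷ − 32x⁶ − 17x⁵ − 16x⁴ − 62x³ − 57x² − 23x − 5) ÷ lead(D) = 3x⁸ ÷ −3x = −x⁷. Subtract (−x⁷)·D = 3x⁸ + 5x⁷. Remainder: −12x⁷ − 32x⁶ − 17x⁵ − 16x⁴ − 62x³ − 57x² − 23x − 5.
Step 2: lead(−12x⁷ − 32x⁶ − 17x⁵ − 16x⁴ − 62x³ − 57x² − 23x − 5) ÷ lead(D) = −12x⁷ ÷ −3x = 4x⁶. Subtract (4x⁶)·D = −12x⁷ − 20x⁶. Remainder: −12x⁶ − 17x⁵ − 16x⁴ − 62x³ − 57x² − 23x − 5.
Step 3: lead(−12x⁶ − 17x⁵ − 16x⁴ − 62x³ − 57x² − 23x − 5) ÷ lead(D) = −12x⁶ ÷ −3x = 4x⁵. Subtract (4x⁵)·D = −12x⁶ − 20x⁵. Remainder: 3x⁵ − 16x⁴ − 62x³ − 57x² − 23x − 5.
Step 4: lead(3x⁵ − 16x⁴ − 62x³ − 57x² − 23x − 5) ÷ lead(D) = 3x⁵ ÷ −3x = −x⁴. Subtract (−x⁴)·D = 3x⁵ + 5x⁴. Remainder: −21x⁴ − 62x³ − 57x² − 23x − 5.
Step 5: lead(−21x⁴ − 62x³ − 57x² − 23x − 5) ÷ lead(D) = −21x⁴ ÷ −3x = 7x³. Subtract (7x³)·D = −21x⁴ − 35x³. Remainder: −27x³ − 57x² − 23x − 5.
Step 6: lead(−27x³ − 57x² − 23x − 5) ÷ lead(D) = −27x³ ÷ −3x = 9x². Subtract (9x²)·D = −27x³ − 45x². Remainder: −12x² − 23x − 5.
Step 7: lead(−12x² − 23x − 5) ÷ lead(D) = −12x² ÷ −3x = 4x. Subtract (4x)·D = −12x² − 20x. Remainder: −3x − 5.
Step 8: lead(−3x − 5) ÷ lead(D) = −3x ÷ −3x = 1. Subtract (1)·D = −3x − 5. Remainder: 0.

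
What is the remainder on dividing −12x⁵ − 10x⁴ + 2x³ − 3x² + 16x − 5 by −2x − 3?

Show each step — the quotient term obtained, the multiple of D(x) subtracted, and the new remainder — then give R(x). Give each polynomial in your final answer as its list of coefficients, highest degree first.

Step 1: lead(−12x⁵ − 10x⁴ + 2x³ − 3x² + 16x − 5) ÷ lead(D) = −12x⁵ ÷ −2x = 6x⁴. Subtract (6x⁴)·D = −12x⁵ − 18x⁴. Remainder: 8x⁴ + 2x³ − 3x² + 16x − 5.
Step 2: lead(8x⁴ + 2x³ − 3x² + 16x − 5) ÷ lead(D) = 8x⁴ ÷ −2x = −4x³. Subtract (−4x³)·D = 8x⁴ + 12x³. Remainder: −10x³ − 3x² + 16x − 5.
Step 3: lead(−10x³ − 3x² + 16x − 5) ÷ lead(D) = −10x³ ÷ −2x = 5x². Subtract (5x²)·D = −10x³ − 15x². Remainder: 12x² + 16x − 5.
Step 4: lead(12x² + 16x − 5) ÷ lead(D) = 12x² ÷ −2x = −6x. Subtract (−6x)·D = 12x² + 18x. Remainder: −2x − 5.
Step 5: lead(−2x − 5) ÷ lead(D) = −2x ÷ −2x = 1. Subtract (1)·D = −2x − 3. Remainder: −2.

R = [-2]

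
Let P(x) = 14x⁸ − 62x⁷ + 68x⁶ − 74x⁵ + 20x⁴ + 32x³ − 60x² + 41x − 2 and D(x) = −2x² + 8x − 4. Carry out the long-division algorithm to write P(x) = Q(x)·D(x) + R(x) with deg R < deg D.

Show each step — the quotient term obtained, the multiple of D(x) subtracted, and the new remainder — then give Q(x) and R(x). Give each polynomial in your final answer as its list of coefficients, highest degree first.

Step 1: lead(14x⁸ − 62x⁷ + 68x⁶ − 74x⁵ + 20x⁴ + 32x³ − 60x² + 41x − 2) ÷ lead(D) = 14x⁸ ÷ −2x² = −7x⁶. Subtract (−7x⁶)·D = 14x⁸ − 56x⁷ + 28x⁶. Remainder: −6x⁷ + 40x⁶ − 74x⁵ + 20x⁴ + 32x³ − 60x² + 41x − 2.
Step 2: lead(−6x⁷ + 40x⁶ − 74x⁵ + 20x⁴ + 32x³ − 60x² + 41x − 2) ÷ lead(D) = −6x⁷ ÷ −2x² = 3x⁵. Subtract (3x⁵)·D = −6x⁷ + 24x⁶ − 12x⁵. Remainder: 16x⁶ − 62x⁵ + 20x⁴ + 32x³ − 60x² + 41x − 2.
Step 3: lead(16x⁶ − 62x⁵ + 20x⁴ + 32x³ − 60x² + 41x − 2) ÷ lead(D) = 16x⁶ ÷ −2x² = −8x⁴. Subtract (−8x⁴)·D = 16x⁶ − 64x⁵ + 32x⁴. Remainder: 2x⁵ − 12x⁴ + 32x³ − 60x² + 41x − 2.
Step 4: lead(2x⁵ − 12x⁴ + 32x³ − 60x² + 41x − 2) ÷ lead(D) = 2x⁵ ÷ −2x² = −x³. Subtract (−x³)·D = 2x⁵ − 8x⁴ + 4x³. Remainder: −4x⁴ + 28x³ − 60x² + 41x − 2.
Step 5: lead(−4x⁴ + 28x³ − 60x² + 41x − 2) ÷ lead(D) = −4x⁴ ÷ −2x² = 2x². Subtract (2x²)·D = −4x⁴ + 16x³ − 8x². Remainder: 12x³ − 52x² + 41x − 2.
Step 6: lead(12x³ − 52x² + 41x − 2) ÷ lead(D) = 12x³ ÷ −2x² = −6x. Subtract (−6x)·D = 12x³ − 48x² + 24x. Remainder: −4x² + 17x − 2.
Step 7: lead(−4x² + 17x − 2) ÷ lead(D) = −4x² ÷ −2x² = 2. Subtract (2)·D = −4x² + 16x − 8. Remainder: x + 6.

Q = [-7, 3, -8, -1, 2, -6, 2]; R = [1, 6]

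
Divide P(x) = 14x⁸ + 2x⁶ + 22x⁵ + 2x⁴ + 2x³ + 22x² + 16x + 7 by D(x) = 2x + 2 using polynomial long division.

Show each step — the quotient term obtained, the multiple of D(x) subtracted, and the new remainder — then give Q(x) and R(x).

Step 1: lead(14x⁸ + 2x⁶ + 22x⁵ + 2x⁴ + 2x³ + 22x² + 16x + 7) ÷ lead(D) = 14x⁸ ÷ 2x = 7x⁷. Subtract (7x⁷)·D = 14x⁸ + 14x⁷. Remainder: −14x⁷ + 2x⁶ + 22x⁵ + 2x⁴ + 2x³ + 22x² + 16x + 7.
Step 2: lead(−14x⁷ + 2x⁶ + 22x⁵ + 2x⁴ + 2x³ + 22x² + 16x + 7) ÷ lead(D) = −14x⁷ ÷ 2x = −7x⁶. Subtract (−7x⁶)·D = −14x⁷ − 14x⁶. Remainder: 16x⁶ + 22x⁵ + 2x⁴ + 2x³ + 22x² + 16x + 7.
Step 3: lead(16x⁶ + 22x⁵ + 2x⁴ + 2x³ + 22x² + 16x + 7) ÷ lead(D) = 16x⁶ ÷ 2x = 8x⁵. Subtract (8x⁵)·D = 16x⁶ + 16x⁵. Remainder: 6x⁵ + 2x⁴ + 2x³ + 22x² + 16x + 7.
Step 4: lead(6x⁵ + 2x⁴ + 2x³ + 22x² + 16x + 7) ÷ lead(D) = 6x⁵ ÷ 2x = 3x⁴. Subtract (3x⁴)·D = 6x⁵ + 6x⁴. Remainder: −4x⁴ + 2x³ + 22x² + 16x + 7.
Step 5: lead(−4x⁴ + 2x³ + 22x² + 16x + 7) ÷ lead(D) = −4x⁴ ÷ 2x = −2x³. Subtract (−2x³)·D = −4x⁴ − 4x³. Remainder: 6x³ + 22x² + 16x + 7.
Step 6: lead(6x³ + 22x² + 16x + 7) ÷ lead(D) = 6x³ ÷ 2x = 3x². Subtract (3x²)·D = 6x³ + 6x². Remainder: 16x² + 16x + 7.
Step 7: lead(16x² + 16x + 7) ÷ lead(D) = 16x² ÷ 2x = 8x. Subtract (8x)·D = 16x² + 16x. Remainder: 7.

Q(x) = 7x⁷ − 7x⁶ + 8x⁵ + 3x⁴ − 2x³ + 3x² + 8x; R(x) = 7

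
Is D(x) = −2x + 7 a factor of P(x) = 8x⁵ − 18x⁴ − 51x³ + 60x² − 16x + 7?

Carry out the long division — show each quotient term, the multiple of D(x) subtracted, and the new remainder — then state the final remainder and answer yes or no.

R(x) = 0, so D(x) is a factor of P(x). yes

Step 1: lead(8x⁵ − 18x⁴ − 51x³ + 60x² − 16x + 7) ÷ lead(D) = 8x⁵ ÷ −2x = −4x⁴. Subtract (−4x⁴)·D = 8x⁵ − 28x⁴. Remainder: 10x⁴ − 51x³ + 60x² − 16x + 7.
Step 2: lead(10x⁴ − 51x³ + 60x² − 16x + 7) ÷ lead(D) = 10x⁴ ÷ −2x = −5x³. Subtract (−5x³)·D = 10x⁴ − 35x³. Remainder: −16x³ + 60x² − 16x + 7.
Step 3: lead(−16x³ + 60x² − 16x + 7) ÷ lead(D) = −16x³ ÷ −2x = 8x². Subtract (8x²)·D = −16x³ + 56x². Remainder: 4x² − 16x + 7.
Step 4: lead(4x² − 16x + 7) ÷ lead(D) = 4x² ÷ −2x = −2x. Subtract (−2x)·D = 4x² − 14x. Remainder: −2x + 7.
Step 5: lead(−2x + 7) ÷ lead(D) = −2x ÷ −2x = 1. Subtract (1)·D = −2x + 7. Remainder: 0.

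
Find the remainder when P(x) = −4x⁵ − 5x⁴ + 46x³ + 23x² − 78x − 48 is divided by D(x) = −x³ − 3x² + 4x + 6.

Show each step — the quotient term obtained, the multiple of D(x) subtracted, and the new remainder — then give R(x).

Step 1: lead(−4x⁵ − 5x⁴ + 46x³ + 23x² − 78x − 48) ÷ lead(D) = −4x⁵ ÷ −x³ = 4x². Subtract (4x²)·D = −4x⁵ − 12x⁴ + 16x³ + 24x². Remainder: 7x⁴ + 30x³ − x² − 78x − 48.
Step 2: lead(7x⁴ + 30x³ − x² − 78x − 48) ÷ lead(D) = 7x⁴ ÷ −x³ = −7x. Subtract (−7x)·D = 7x⁴ + 21x³ − 28x² − 42x. Remainder: 9x³ + 27x² − 36x − 48.
Step 3: lead(9x³ + 27x² − 36x − 48) ÷ lead(D) = 9x³ ÷ −x³ = −9. Subtract (−9)·D = 9x³ + 27x² − 36x − 54. Remainder: 6.

R(x) = 6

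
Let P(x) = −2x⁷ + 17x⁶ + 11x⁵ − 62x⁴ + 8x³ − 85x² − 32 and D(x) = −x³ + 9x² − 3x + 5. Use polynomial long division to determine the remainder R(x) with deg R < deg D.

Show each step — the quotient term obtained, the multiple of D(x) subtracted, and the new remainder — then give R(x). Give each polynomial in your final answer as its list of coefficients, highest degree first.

R = [-3, -2]

Step 1: lead(−2x⁷ + 17x⁶ + 11x⁵ − 62x⁴ + 8x³ − 85x² − 32) ÷ lead(D) = −2x⁷ ÷ −x³ = 2x⁴. Subtract (2x⁴)·D = −2x⁷ + 18x⁶ − 6x⁵ + 10x⁴. Remainder: −x⁶ + 17x⁵ − 72x⁴ + 8x³ − 85x² − 32.
Step 2: lead(−x⁶ + 17x⁵ − 72x⁴ + 8x³ − 85x² − 32) ÷ lead(D) = −x⁶ ÷ −x³ = x³. Subtract (x³)·D = −x⁶ + 9x⁵ − 3x⁴ + 5x³. Remainder: 8x⁵ − 69x⁴ + 3x³ − 85x² − 32.
Step 3: lead(8x⁵ − 69x⁴ + 3x³ − 85x² − 32) ÷ lead(D) = 8x⁵ ÷ −x³ = −8x². Subtract (−8x²)·D = 8x⁵ − 72x⁴ + 24x³ − 40x². Remainder: 3x⁴ − 21x³ − 45x² − 32.
Step 4: lead(3x⁴ − 21x³ − 45x² − 32) ÷ lead(D) = 3x⁴ ÷ −x³ = −3x. Subtract (−3x)·D = 3x⁴ − 27x³ + 9x² − 15x. Remainder: 6x³ − 54x² + 15x − 32.
Step 5: lead(6x³ − 54x² + 15x − 32) ÷ lead(D) = 6x³ ÷ −x³ = −6. Subtract (−6)·D = 6x³ − 54x² + 18x − 30. Remainder: −3x − 2.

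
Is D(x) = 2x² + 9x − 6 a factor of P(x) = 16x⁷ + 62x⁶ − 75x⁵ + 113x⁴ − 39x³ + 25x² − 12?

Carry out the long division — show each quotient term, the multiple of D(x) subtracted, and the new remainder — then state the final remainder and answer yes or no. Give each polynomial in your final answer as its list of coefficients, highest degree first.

R = [0], so D(x) is a factor of P(x). yes

Step 1: lead(16x⁷ + 62x⁶ − 75x⁵ + 113x⁴ − 39x³ + 25x² − 12) ÷ lead(D) = 16x⁷ ÷ 2x² = 8x⁵. Subtract (8x⁵)·D = 16x⁷ + 72x⁶ − 48x⁵. Remainder: −10x⁶ − 27x⁵ + 113x⁴ − 39x³ + 25x² − 12.
Step 2: lead(−10x⁶ − 27x⁵ + 113x⁴ − 39x³ + 25x² − 12) ÷ lead(D) = −10x⁶ ÷ 2x² = −5x⁴. Subtract (−5x⁴)·D = −10x⁶ − 45x⁵ + 30x⁴. Remainder: 18x⁵ + 83x⁴ − 39x³ + 25x² − 12.
Step 3: lead(18x⁵ + 83x⁴ − 39x³ + 25x² − 12) ÷ lead(D) = 18x⁵ ÷ 2x² = 9x³. Subtract (9x³)·D = 18x⁵ + 81x⁴ − 54x³. Remainder: 2x⁴ + 15x³ + 25x² − 12.
Step 4: lead(2x⁴ + 15x³ + 25x² − 12) ÷ lead(D) = 2x⁴ ÷ 2x² = x². Subtract (x²)·D = 2x⁴ + 9x³ − 6x². Remainder: 6x³ + 31x² − 12.
Step 5: lead(6x³ + 31x² − 12) ÷ lead(D) = 6x³ ÷ 2x² = 3x. Subtract (3x)·D = 6x³ + 27x² − 18x. Remainder: 4x² + 18x − 12.
Step 6: lead(4x² + 18x − 12) ÷ lead(D) = 4x² ÷ 2x² = 2. Subtract (2)·D = 4x² + 18x − 12. Remainder: 0.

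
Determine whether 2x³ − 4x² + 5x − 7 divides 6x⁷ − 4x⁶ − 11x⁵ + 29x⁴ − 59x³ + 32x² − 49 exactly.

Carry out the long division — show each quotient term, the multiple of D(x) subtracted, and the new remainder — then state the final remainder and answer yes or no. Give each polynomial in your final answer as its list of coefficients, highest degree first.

R = [0], so D(x) is a factor of P(x). yes

Step 1: lead(6x⁷ − 4x⁶ − 11x⁵ + 29x⁴ − 59x³ + 32x² − 49) ÷ lead(D) = 6x⁷ ÷ 2x³ = 3x⁴. Subtract (3x⁴)·D = 6x⁷ − 12x⁶ + 15x⁵ − 21x⁴. Remainder: 8x⁶ − 26x⁵ + 50x⁴ − 59x³ + 32x² − 49.
Step 2: lead(8x⁶ − 26x⁵ + 50x⁴ − 59x³ + 32x² − 49) ÷ lead(D) = 8x⁶ ÷ 2x³ = 4x³. Subtract (4x³)·D = 8x⁶ − 16x⁵ + 20x⁴ − 28x³. Remainder: −10x⁵ + 30x⁴ − 31x³ + 32x² − 49.
Step 3: lead(−10x⁵ + 30x⁴ − 31x³ + 32x² − 49) ÷ lead(D) = −10x⁵ ÷ 2x³ = −5x². Subtract (−5x²)·D = −10x⁵ + 20x⁴ − 25x³ + 35x². Remainder: 10x⁴ − 6x³ − 3x² − 49.
Step 4: lead(10x⁴ − 6x³ − 3x² − 49) ÷ lead(D) = 10x⁴ ÷ 2x³ = 5x. Subtract (5x)·D = 10x⁴ − 20x³ + 25x² − 35x. Remainder: 14x³ − 28x² + 35x − 49.
Step 5: lead(14x³ − 28x² + 35x − 49) ÷ lead(D) = 14x³ ÷ 2x³ = 7. Subtract (7)·D = 14x³ − 28x² + 35x − 49. Remainder: 0.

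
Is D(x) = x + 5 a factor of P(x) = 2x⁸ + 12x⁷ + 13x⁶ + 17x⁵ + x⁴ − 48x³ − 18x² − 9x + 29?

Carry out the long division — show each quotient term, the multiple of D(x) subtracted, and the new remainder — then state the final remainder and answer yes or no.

R(x) = −1, so D(x) is not a factor of P(x). no

Step 1: lead(2x⁸ + 12x⁷ + 13x⁶ + 17x⁵ + x⁴ − 48x³ − 18x² − 9x + 29) ÷ lead(D) = 2x⁸ ÷ x = 2x⁷. Subtract (2x⁷)·D = 2x⁸ + 10x⁷. Remainder: 2x⁷ + 13x⁶ + 17x⁵ + x⁴ − 48x³ − 18x² − 9x + 29.
Step 2: lead(2x⁷ + 13x⁶ + 17x⁵ + x⁴ − 48x³ − 18x² − 9x + 29) ÷ lead(D) = 2x⁷ ÷ x = 2x⁶. Subtract (2x⁶)·D = 2x⁷ + 10x⁶. Remainder: 3x⁶ + 17x⁵ + x⁴ − 48x³ − 18x² − 9x + 29.
Step 3: lead(3x⁶ + 17x⁵ + x⁴ − 48x³ − 18x² − 9x + 29) ÷ lead(D) = 3x⁶ ÷ x = 3x⁵. Subtract (3x⁵)·D = 3x⁶ + 15x⁵. Remainder: 2x⁵ + x⁴ − 48x³ − 18x² − 9x + 29.
Step 4: lead(2x⁵ + x⁴ − 48x³ − 18x² − 9x + 29) ÷ lead(D) = 2x⁵ ÷ x = 2x⁴. Subtract (2x⁴)·D = 2x⁵ + 10x⁴. Remainder: −9x⁴ − 48x³ − 18x² − 9x + 29.
Step 5: lead(−9x⁴ − 48x³ − 18x² − 9x + 29) ÷ lead(D) = −9x⁴ ÷ x = −9x³. Subtract (−9x³)·D = −9x⁴ − 45x³. Remainder: −3x³ − 18x² − 9x + 29.
Step 6: lead(−3x³ − 18x² − 9x + 29) ÷ lead(D) = −3x³ ÷ x = −3x². Subtract (−3x²)·D = −3x³ − 15x². Remainder: −3x² − 9x + 29.
Step 7: lead(−3x² − 9x + 29) ÷ lead(D) = −3x² ÷ x = −3x. Subtract (−3x)·D = −3x² − 15x. Remainder: 6x + 29.
Step 8: lead(6x + 29) ÷ lead(D) = 6x ÷ x = 6. Subtract (6)·D = 6x + 30. Remainder: −1.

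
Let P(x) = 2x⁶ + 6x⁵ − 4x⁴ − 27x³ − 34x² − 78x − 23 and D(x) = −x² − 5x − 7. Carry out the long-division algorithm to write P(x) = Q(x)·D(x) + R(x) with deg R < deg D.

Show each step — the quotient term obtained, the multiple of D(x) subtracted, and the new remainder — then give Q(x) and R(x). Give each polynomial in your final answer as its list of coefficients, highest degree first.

Step 1: lead(2x⁶ + 6x⁵ − 4x⁴ − 27x³ − 34x² − 78x − 23) ÷ lead(D) = 2x⁶ ÷ −x² = −2x⁴. Subtract (−2x⁴)·D = 2x⁶ + 10x⁵ + 14x⁴. Remainder: −4x⁵ − 18x⁴ − 27x³ − 34x² − 78x − 23.
Step 2: lead(−4x⁵ − 18x⁴ − 27x³ − 34x² − 78x − 23) ÷ lead(D) = −4x⁵ ÷ −x² = 4x³. Subtract (4x³)·D = −4x⁵ − 20x⁴ − 28x³. Remainder: 2x⁴ + x³ − 34x² − 78x − 23.
Step 3: lead(2x⁴ + x³ − 34x² − 78x − 23) ÷ lead(D) = 2x⁴ ÷ −x² = −2x². Subtract (−2x²)·D = 2x⁴ + 10x³ + 14x². Remainder: −9x³ − 48x² − 78x − 23.
Step 4: lead(−9x³ − 48x² − 78x − 23) ÷ lead(D) = −9x³ ÷ −x² = 9x. Subtract (9x)·D = −9x³ − 45x² − 63x. Remainder: −3x² − 15x − 23.
Step 5: lead(−3x² − 15x − 23) ÷ lead(D) = −3x² ÷ −x² = 3. Subtract (3)·D = −3x² − 15x − 21. Remainder: −2.

Q = [-2, 4, -2, 9, 3]; R = [-2]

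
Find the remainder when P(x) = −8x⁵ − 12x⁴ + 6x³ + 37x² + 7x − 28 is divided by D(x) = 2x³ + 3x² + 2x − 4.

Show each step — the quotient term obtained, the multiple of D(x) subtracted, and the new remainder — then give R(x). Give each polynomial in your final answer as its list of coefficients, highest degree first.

R = [-7, 0]

Step 1: lead(−8x⁵ − 12x⁴ + 6x³ + 37x² + 7x − 28) ÷ lead(D) = −8x⁵ ÷ 2x³ = −4x². Subtract (−4x²)·D = −8x⁵ − 12x⁴ − 8x³ + 16x². Remainder: 14x³ + 21x² + 7x − 28.
Step 2: lead(14x³ + 21x² + 7x − 28) ÷ lead(D) = 14x³ ÷ 2x³ = 7. Subtract (7)·D = 14x³ + 21x² + 14x − 28. Remainder: −7x.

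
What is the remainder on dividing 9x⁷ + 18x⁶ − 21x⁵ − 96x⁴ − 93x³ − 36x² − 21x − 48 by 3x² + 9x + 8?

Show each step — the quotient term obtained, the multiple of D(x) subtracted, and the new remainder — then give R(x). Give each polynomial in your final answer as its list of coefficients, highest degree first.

R = [-8]

Step 1: lead(9x⁷ + 18x⁶ − 21x⁵ − 96x⁴ − 93x³ − 36x² − 21x − 48) ÷ lead(D) = 9x⁷ ÷ 3x² = 3x⁵. Subtract (3x⁵)·D = 9x⁷ + 27x⁶ + 24x⁵. Remainder: −9x⁶ − 45x⁵ − 96x⁴ − 93x³ − 36x² − 21x − 48.
Step 2: lead(−9x⁶ − 45x⁵ − 96x⁴ − 93x³ − 36x² − 21x − 48) ÷ lead(D) = −9x⁶ ÷ 3x² = −3x⁴. Subtract (−3x⁴)·D = −9x⁶ − 27x⁵ − 24x⁴. Remainder: −18x⁵ − 72x⁴ − 93x³ − 36x² − 21x − 48.
Step 3: lead(−18x⁵ − 72x⁴ − 93x³ − 36x² − 21x − 48) ÷ lead(D) = −18x⁵ ÷ 3x² = −6x³. Subtract (−6x³)·D = −18x⁵ − 54x⁴ − 48x³. Remainder: −18x⁴ − 45x³ − 36x² − 21x − 48.
Step 4: lead(−18x⁴ − 45x³ − 36x² − 21x − 48) ÷ lead(D) = −18x⁴ ÷ 3x² = −6x². Subtract (−6x²)·D = −18x⁴ − 54x³ − 48x². Remainder: 9x³ + 12x² − 21x − 48.
Step 5: lead(9x³ + 12x² − 21x − 48) ÷ lead(D) = 9x³ ÷ 3x² = 3x. Subtract (3x)·D = 9x³ + 27x² + 24x. Remainder: −15x² − 45x − 48.
Step 6: lead(−15x² − 45x − 48) ÷ lead(D) = −15x² ÷ 3x² = −5. Subtract (−5)·D = −15x² − 45x − 40. Remainder: −8.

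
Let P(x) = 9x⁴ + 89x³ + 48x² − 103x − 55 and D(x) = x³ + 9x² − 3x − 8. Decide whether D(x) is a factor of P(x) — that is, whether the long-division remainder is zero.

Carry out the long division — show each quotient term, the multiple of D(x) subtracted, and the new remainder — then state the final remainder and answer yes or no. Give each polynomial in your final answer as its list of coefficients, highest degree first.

R = [3, -7, 9], so D(x) is not a factor of P(x). no

Step 1: lead(9x⁴ + 89x³ + 48x² − 103x − 55) ÷ lead(D) = 9x⁴ ÷ x³ = 9x. Subtract (9x)·D = 9x⁴ + 81x³ − 27x² − 72x. Remainder: 8x³ + 75x² − 31x − 55.
Step 2: lead(8x³ + 75x² − 31x − 55) ÷ lead(D) = 8x³ ÷ x³ = 8. Subtract (8)·D = 8x³ + 72x² − 24x − 64. Remainder: 3x² − 7x + 9.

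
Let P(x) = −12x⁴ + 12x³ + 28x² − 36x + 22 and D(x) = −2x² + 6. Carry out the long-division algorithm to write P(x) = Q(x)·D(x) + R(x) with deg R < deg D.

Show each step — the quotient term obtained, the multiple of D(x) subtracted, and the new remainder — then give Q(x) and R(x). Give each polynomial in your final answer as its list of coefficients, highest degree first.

Step 1: lead(−12x⁴ + 12x³ + 28x² − 36x + 22) ÷ lead(D) = −12x⁴ ÷ −2x² = 6x². Subtract (6x²)·D = −12x⁴ + 36x². Remainder: 12x³ − 8x² − 36x + 22.
Step 2: lead(12x³ − 8x² − 36x + 22) ÷ lead(D) = 12x³ ÷ −2x² = −6x. Subtract (−6x)·D = 12x³ − 36x. Remainder: −8x² + 22.
Step 3: lead(−8x² + 22) ÷ lead(D) = −8x² ÷ −2x² = 4. Subtract (4)·D = −8x² + 24. Remainder: −2.

Q = [6, -6, 4]; R = [-2]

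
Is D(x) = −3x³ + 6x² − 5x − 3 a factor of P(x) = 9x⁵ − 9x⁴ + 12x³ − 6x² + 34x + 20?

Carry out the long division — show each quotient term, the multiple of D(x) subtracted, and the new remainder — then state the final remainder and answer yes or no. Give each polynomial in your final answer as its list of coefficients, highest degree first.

R = [5], so D(x) is not a factor of P(x). no

Step 1: lead(9x⁵ − 9x⁴ + 12x³ − 6x² + 34x + 20) ÷ lead(D) = 9x⁵ ÷ −3x³ = −3x². Subtract (−3x²)·D = 9x⁵ − 18x⁴ + 15x³ + 9x². Remainder: 9x⁴ − 3x³ − 15x² + 34x + 20.
Step 2: lead(9x⁴ − 3x³ − 15x² + 34x + 20) ÷ lead(D) = 9x⁴ ÷ −3x³ = −3x. Subtract (−3x)·D = 9x⁴ − 18x³ + 15x² + 9x. Remainder: 15x³ − 30x² + 25x + 20.
Step 3: lead(15x³ − 30x² + 25x + 20) ÷ lead(D) = 15x³ ÷ −3x³ = −5. Subtract (−5)·D = 15x³ − 30x² + 25x + 15. Remainder: 5.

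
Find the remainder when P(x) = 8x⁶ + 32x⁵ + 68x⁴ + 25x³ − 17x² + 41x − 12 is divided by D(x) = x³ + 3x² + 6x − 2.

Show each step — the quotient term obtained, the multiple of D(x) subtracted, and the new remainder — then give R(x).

Step 1: lead(8x⁶ + 32x⁵ + 68x⁴ + 25x³ − 17x² + 41x − 12) ÷ lead(D) = 8x⁶ ÷ x³ = 8x³. Subtract (8x³)·D = 8x⁶ + 24x⁵ + 48x⁴ − 16x³. Remainder: 8x⁵ + 20x⁴ + 41x³ − 17x² + 41x − 12.
Step 2: lead(8x⁵ + 20x⁴ + 41x³ − 17x² + 41x − 12) ÷ lead(D) = 8x⁵ ÷ x³ = 8x². Subtract (8x²)·D = 8x⁵ + 24x⁴ + 48x³ − 16x². Remainder: −4x⁴ − 7x³ − x² + 41x − 12.
Step 3: lead(−4x⁴ − 7x³ − x² + 41x − 12) ÷ lead(D) = −4x⁴ ÷ x³ = −4x. Subtract (−4x)·D = −4x⁴ − 12x³ − 24x² + 8x. Remainder: 5x³ + 23x² + 33x − 12.
Step 4: lead(5x³ + 23x² + 33x − 12) ÷ lead(D) = 5x³ ÷ x³ = 5. Subtract (5)·D = 5x³ + 15x² + 30x − 10. Remainder: 8x² + 3x − 2.

R(x) = 8x² + 3x − 2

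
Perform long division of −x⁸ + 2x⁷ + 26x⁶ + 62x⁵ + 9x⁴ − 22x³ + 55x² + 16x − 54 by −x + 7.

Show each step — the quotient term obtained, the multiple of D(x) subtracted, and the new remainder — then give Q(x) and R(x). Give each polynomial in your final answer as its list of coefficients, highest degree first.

Q = [1, 5, 9, 1, -2, 8, 1, -9]; R = [9]

Step 1: lead(−x⁸ + 2x⁷ + 26x⁶ + 62x⁵ + 9x⁴ − 22x³ + 55x² + 16x − 54) ÷ lead(D) = −x⁸ ÷ −x = x⁷. Subtract (x⁷)·D = −x⁸ + 7x⁷. Remainder: −5x⁷ + 26x⁶ + 62x⁵ + 9x⁴ − 22x³ + 55x² + 16x − 54.
Step 2: lead(−5x⁷ + 26x⁶ + 62x⁵ + 9x⁴ − 22x³ + 55x² + 16x − 54) ÷ lead(D) = −5x⁷ ÷ −x = 5x⁶. Subtract (5x⁶)·D = −5x⁷ + 35x⁶. Remainder: −9x⁶ + 62x⁵ + 9x⁴ − 22x³ + 55x² + 16x − 54.
Step 3: lead(−9x⁶ + 62x⁵ + 9x⁴ − 22x³ + 55x² + 16x − 54) ÷ lead(D) = −9x⁶ ÷ −x = 9x⁵. Subtract (9x⁵)·D = −9x⁶ + 63x⁵. Remainder: −x⁵ + 9x⁴ − 22x³ + 55x² + 16x − 54.
Step 4: lead(−x⁵ + 9x⁴ − 22x³ + 55x² + 16x − 54) ÷ lead(D) = −x⁵ ÷ −x = x⁴. Subtract (x⁴)·D = −x⁵ + 7x⁴. Remainder: 2x⁴ − 22x³ + 55x² + 16x − 54.
Step 5: lead(2x⁴ − 22x³ + 55x² + 16x − 54) ÷ lead(D) = 2x⁴ ÷ −x = −2x³. Subtract (−2x³)·D = 2x⁴ − 14x³. Remainder: −8x³ + 55x² + 16x − 54.
Step 6: lead(−8x³ + 55x² + 16x − 54) ÷ lead(D) = −8x³ ÷ −x = 8x². Subtract (8x²)·D = −8x³ + 56x². Remainder: −x² + 16x − 54.
Step 7: lead(−x² + 16x − 54) ÷ lead(D) = −x² ÷ −x = x. Subtract (x)·D = −x² + 7x. Remainder: 9x − 54.
Step 8: lead(9x − 54) ÷ lead(D) = 9x ÷ −x = −9. Subtract (−9)·D = 9x − 63. Remainder: 9.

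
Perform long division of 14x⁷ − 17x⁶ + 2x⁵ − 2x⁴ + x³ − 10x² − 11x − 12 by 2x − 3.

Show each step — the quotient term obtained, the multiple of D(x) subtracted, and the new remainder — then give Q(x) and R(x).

Step 1: lead(14x⁷ − 17x⁶ + 2x⁵ − 2x⁴ + x³ − 10x² − 11x − 12) ÷ lead(D) = 14x⁷ ÷ 2x = 7x⁶. Subtract (7x⁶)·D = 14x⁷ − 21x⁶. Remainder: 4x⁶ + 2x⁵ − 2x⁴ + x³ − 10x² − 11x − 12.
Step 2: lead(4x⁶ + 2x⁵ − 2x⁴ + x³ − 10x² − 11x − 12) ÷ lead(D) = 4x⁶ ÷ 2x = 2x⁵. Subtract (2x⁵)·D = 4x⁶ − 6x⁵. Remainder: 8x⁵ − 2x⁴ + x³ − 10x² − 11x − 12.
Step 3: lead(8x⁵ − 2x⁴ + x³ − 10x² − 11x − 12) ÷ lead(D) = 8x⁵ ÷ 2x = 4x⁴. Subtract (4x⁴)·D = 8x⁵ − 12x⁴. Remainder: 10x⁴ + x³ − 10x² − 11x − 12.
Step 4: lead(10x⁴ + x³ − 10x² − 11x − 12) ÷ lead(D) = 10x⁴ ÷ 2x = 5x³. Subtract (5x³)·D = 10x⁴ − 15x³. Remainder: 16x³ − 10x² − 11x − 12.
Step 5: lead(16x³ − 10x² − 11x − 12) ÷ lead(D) = 16x³ ÷ 2x = 8x². Subtract (8x²)·D = 16x³ − 24x². Remainder: 14x² − 11x − 12.
Step 6: lead(14x² − 11x − 12) ÷ lead(D) = 14x² ÷ 2x = 7x. Subtract (7x)·D = 14x² − 21x. Remainder: 10x − 12.
Step 7: lead(10x − 12) ÷ lead(D) = 10x ÷ 2x = 5. Subtract (5)·D = 10x − 15. Remainder: 3.

Q(x) = 7x⁶ + 2x⁵ + 4x⁴ + 5x³ + 8x² + 7x + 5; R(x) = 3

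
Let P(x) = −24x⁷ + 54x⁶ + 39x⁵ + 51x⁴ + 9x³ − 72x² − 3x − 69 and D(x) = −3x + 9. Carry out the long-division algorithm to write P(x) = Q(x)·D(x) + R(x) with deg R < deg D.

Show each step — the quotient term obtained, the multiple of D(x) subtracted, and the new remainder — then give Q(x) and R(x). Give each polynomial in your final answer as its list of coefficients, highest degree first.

Q = [8, 6, 5, -2, -9, -3, -8]; R = [3]

Step 1: lead(−24x⁷ + 54x⁶ + 39x⁵ + 51x⁴ + 9x³ − 72x² − 3x − 69) ÷ lead(D) = −24x⁷ ÷ −3x = 8x⁶. Subtract (8x⁶)·D = −24x⁷ + 72x⁶. Remainder: −18x⁶ + 39x⁵ + 51x⁴ + 9x³ − 72x² − 3x − 69.
Step 2: lead(−18x⁶ + 39x⁵ + 51x⁴ + 9x³ − 72x² − 3x − 69) ÷ lead(D) = −18x⁶ ÷ −3x = 6x⁵. Subtract (6x⁵)·D = −18x⁶ + 54x⁵. Remainder: −15x⁵ + 51x⁴ + 9x³ − 72x² − 3x − 69.
Step 3: lead(−15x⁵ + 51x⁴ + 9x³ − 72x² − 3x − 69) ÷ lead(D) = −15x⁵ ÷ −3x = 5x⁴. Subtract (5x⁴)·D = −15x⁵ + 45x⁴. Remainder: 6x⁴ + 9x³ − 72x² − 3x − 69.
Step 4: lead(6x⁴ + 9x³ − 72x² − 3x − 69) ÷ lead(D) = 6x⁴ ÷ −3x = −2x³. Subtract (−2x³)·D = 6x⁴ − 18x³. Remainder: 27x³ − 72x² − 3x − 69.
Step 5: lead(27x³ − 72x² − 3x − 69) ÷ lead(D) = 27x³ ÷ −3x = −9x². Subtract (−9x²)·D = 27x³ − 81x². Remainder: 9x² − 3x − 69.
Step 6: lead(9x² − 3x − 69) ÷ lead(D) = 9x² ÷ −3x = −3x. Subtract (−3x)·D = 9x² − 27x. Remainder: 24x − 69.
Step 7: lead(24x − 69) ÷ lead(D) = 24x ÷ −3x = −8. Subtract (−8)·D = 24x − 72. Remainder: 3.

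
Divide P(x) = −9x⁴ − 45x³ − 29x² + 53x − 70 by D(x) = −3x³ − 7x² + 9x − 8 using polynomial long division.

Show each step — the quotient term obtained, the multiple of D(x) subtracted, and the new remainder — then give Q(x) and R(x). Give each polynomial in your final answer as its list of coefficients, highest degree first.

Q = [3, 8]; R = [5, -6]

Step 1: lead(−9x⁴ − 45x³ − 29x² + 53x − 70) ÷ lead(D) = −9x⁴ ÷ −3x³ = 3x. Subtract (3x)·D = −9x⁴ − 21x³ + 27x² − 24x. Remainder: −24x³ − 56x² + 77x − 70.
Step 2: lead(−24x³ − 56x² + 77x − 70) ÷ lead(D) = −24x³ ÷ −3x³ = 8. Subtract (8)·D = −24x³ − 56x² + 72x − 64. Remainder: 5x − 6.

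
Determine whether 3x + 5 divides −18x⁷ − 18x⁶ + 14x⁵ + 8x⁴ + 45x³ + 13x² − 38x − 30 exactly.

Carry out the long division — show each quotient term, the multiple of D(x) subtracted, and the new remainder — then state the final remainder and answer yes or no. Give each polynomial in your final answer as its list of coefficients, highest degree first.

Step 1: lead(−18x⁷ − 18x⁶ + 14x⁵ + 8x⁴ + 45x³ + 13x² − 38x − 30) ÷ lead(D) = −18x⁷ ÷ 3x = −6x⁶. Subtract (−6x⁶)·D = −18x⁷ − 30x⁶. Remainder: 12x⁶ + 14x⁵ + 8x⁴ + 45x³ + 13x² − 38x − 30.
Step 2: lead(12x⁶ + 14x⁵ + 8x⁴ + 45x³ + 13x² − 38x − 30) ÷ lead(D) = 12x⁶ ÷ 3x = 4x⁵. Subtract (4x⁵)·D = 12x⁶ + 20x⁵. Remainder: −6x⁵ + 8x⁴ + 45x³ + 13x² − 38x − 30.
Step 3: lead(−6x⁵ + 8x⁴ + 45x³ + 13x² − 38x − 30) ÷ lead(D) = −6x⁵ ÷ 3x = −2x⁴. Subtract (−2x⁴)·D = −6x⁵ − 10x⁴. Remainder: 18x⁴ + 45x³ + 13x² − 38x − 30.
Step 4: lead(18x⁴ + 45x³ + 13x² − 38x − 30) ÷ lead(D) = 18x⁴ ÷ 3x = 6x³. Subtract (6x³)·D = 18x⁴ + 30x³. Remainder: 15x³ + 13x² − 38x − 30.
Step 5: lead(15x³ + 13x² − 38x − 30) ÷ lead(D) = 15x³ ÷ 3x = 5x². Subtract (5x²)·D = 15x³ + 25x². Remainder: −12x² − 38x − 30.
Step 6: lead(−12x² − 38x − 30) ÷ lead(D) = −12x² ÷ 3x = −4x. Subtract (−4x)·D = −12x² − 20x. Remainder: −18x − 30.
Step 7: lead(−18x − 30) ÷ lead(D) = −18x ÷ 3x = −6. Subtract (−6)·D = −18x − 30. Remainder: 0.

R = [0], so D(x) is a factor of P(x). yes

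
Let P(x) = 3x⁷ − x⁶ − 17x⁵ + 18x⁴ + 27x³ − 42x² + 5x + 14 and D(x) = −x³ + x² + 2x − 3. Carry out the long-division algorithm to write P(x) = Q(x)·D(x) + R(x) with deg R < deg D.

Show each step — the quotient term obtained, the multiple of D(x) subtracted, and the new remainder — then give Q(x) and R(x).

Q(x) = −3x⁴ − 2x³ + 9x² − 4x − 7; R(x) = 7x − 7

Step 1: lead(3x⁷ − x⁶ − 17x⁵ + 18x⁴ + 27x³ − 42x² + 5x + 14) ÷ lead(D) = 3x⁷ ÷ −x³ = −3x⁴. Subtract (−3x⁴)·D = 3x⁷ − 3x⁶ − 6x⁵ + 9x⁴. Remainder: 2x⁶ − 11x⁵ + 9x⁴ + 27x³ − 42x² + 5x + 14.
Step 2: lead(2x⁶ − 11x⁵ + 9x⁴ + 27x³ − 42x² + 5x + 14) ÷ lead(D) = 2x⁶ ÷ −x³ = −2x³. Subtract (−2x³)·D = 2x⁶ − 2x⁵ − 4x⁴ + 6x³. Remainder: −9x⁵ + 13x⁴ + 21x³ − 42x² + 5x + 14.
Step 3: lead(−9x⁵ + 13x⁴ + 21x³ − 42x² + 5x + 14) ÷ lead(D) = −9x⁵ ÷ −x³ = 9x². Subtract (9x²)·D = −9x⁵ + 9x⁴ + 18x³ − 27x². Remainder: 4x⁴ + 3x³ − 15x² + 5x + 14.
Step 4: lead(4x⁴ + 3x³ − 15x² + 5x + 14) ÷ lead(D) = 4x⁴ ÷ −x³ = −4x. Subtract (−4x)·D = 4x⁴ − 4x³ − 8x² + 12x. Remainder: 7x³ − 7x² − 7x + 14.
Step 5: lead(7x³ − 7x² − 7x + 14) ÷ lead(D) = 7x³ ÷ −x³ = −7. Subtract (−7)·D = 7x³ − 7x² − 14x + 21. Remainder: 7x − 7.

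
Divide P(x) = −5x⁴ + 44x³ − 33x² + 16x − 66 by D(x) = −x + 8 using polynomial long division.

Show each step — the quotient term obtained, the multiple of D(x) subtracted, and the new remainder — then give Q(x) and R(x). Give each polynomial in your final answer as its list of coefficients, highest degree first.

Q = [5, -4, 1, -8]; R = [-2]

Step 1: lead(−5x⁴ + 44x³ − 33x² + 16x − 66) ÷ lead(D) = −5x⁴ ÷ −x = 5x³. Subtract (5x³)·D = −5x⁴ + 40x³. Remainder: 4x³ − 33x² + 16x − 66.
Step 2: lead(4x³ − 33x² + 16x − 66) ÷ lead(D) = 4x³ ÷ −x = −4x². Subtract (−4x²)·D = 4x³ − 32x². Remainder: −x² + 16x − 66.
Step 3: lead(−x² + 16x − 66) ÷ lead(D) = −x² ÷ −x = x. Subtract (x)·D = −x² + 8x. Remainder: 8x − 66.
Step 4: lead(8x − 66) ÷ lead(D) = 8x ÷ −x = −8. Subtract (−8)·D = 8x − 64. Remainder: −2.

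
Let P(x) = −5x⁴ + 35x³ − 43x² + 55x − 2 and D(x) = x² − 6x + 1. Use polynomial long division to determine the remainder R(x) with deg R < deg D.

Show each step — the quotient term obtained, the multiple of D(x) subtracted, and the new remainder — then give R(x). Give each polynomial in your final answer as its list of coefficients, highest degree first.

Step 1: lead(−5x⁴ + 35x³ − 43x² + 55x − 2) ÷ lead(D) = −5x⁴ ÷ x² = −5x². Subtract (−5x²)·D = −5x⁴ + 30x³ − 5x². Remainder: 5x³ − 38x² + 55x − 2.
Step 2: lead(5x³ − 38x² + 55x − 2) ÷ lead(D) = 5x³ ÷ x² = 5x. Subtract (5x)·D = 5x³ − 30x² + 5x. Remainder: −8x² + 50x − 2.
Step 3: lead(−8x² + 50x − 2) ÷ lead(D) = −8x² ÷ x² = −8. Subtract (−8)·D = −8x² + 48x − 8. Remainder: 2x + 6.

R = [2, 6]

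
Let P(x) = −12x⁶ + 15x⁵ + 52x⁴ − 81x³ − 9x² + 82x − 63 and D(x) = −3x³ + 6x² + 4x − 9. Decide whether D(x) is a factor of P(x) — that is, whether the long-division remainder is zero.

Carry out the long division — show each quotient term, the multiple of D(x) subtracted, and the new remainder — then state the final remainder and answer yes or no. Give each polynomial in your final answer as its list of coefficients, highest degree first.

R = [0], so D(x) is a factor of P(x). yes

Step 1: lead(−12x⁶ + 15x⁵ + 52x⁴ − 81x³ − 9x² + 82x − 63) ÷ lead(D) = −12x⁶ ÷ −3x³ = 4x³. Subtract (4x³)·D = −12x⁶ + 24x⁵ + 16x⁴ − 36x³. Remainder: −9x⁵ + 36x⁴ − 45x³ − 9x² + 82x − 63.
Step 2: lead(−9x⁵ + 36x⁴ − 45x³ − 9x² + 82x − 63) ÷ lead(D) = −9x⁵ ÷ −3x³ = 3x². Subtract (3x²)·D = −9x⁵ + 18x⁴ + 12x³ − 27x². Remainder: 18x⁴ − 57x³ + 18x² + 82x − 63.
Step 3: lead(18x⁴ − 57x³ + 18x² + 82x − 63) ÷ lead(D) = 18x⁴ ÷ −3x³ = −6x. Subtract (−6x)·D = 18x⁴ − 36x³ − 24x² + 54x. Remainder: −21x³ + 42x² + 28x − 63.
Step 4: lead(−21x³ + 42x² + 28x − 63) ÷ lead(D) = −21x³ ÷ −3x³ = 7. Subtract (7)·D = −21x³ + 42x² + 28x − 63. Remainder: 0.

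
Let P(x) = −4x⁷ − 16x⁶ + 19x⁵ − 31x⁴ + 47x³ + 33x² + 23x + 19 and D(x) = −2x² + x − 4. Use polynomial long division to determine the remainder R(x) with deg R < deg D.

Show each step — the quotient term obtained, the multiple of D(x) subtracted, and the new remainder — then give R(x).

Step 1: lead(−4x⁷ − 16x⁶ + 19x⁵ − 31x⁴ + 47x³ + 33x² + 23x + 19) ÷ lead(D) = −4x⁷ ÷ −2x² = 2x⁵. Subtract (2x⁵)·D = −4x⁷ + 2x⁶ − 8x⁵. Remainder: −18x⁶ + 27x⁵ − 31x⁴ + 47x³ + 33x² + 23x + 19.
Step 2: lead(−18x⁶ + 27x⁵ − 31x⁴ + 47x³ + 33x² + 23x + 19) ÷ lead(D) = −18x⁶ ÷ −2x² = 9x⁴. Subtract (9x⁴)·D = −18x⁶ + 9x⁵ − 36x⁴. Remainder: 18x⁵ + 5x⁴ + 47x³ + 33x² + 23x + 19.
Step 3: lead(18x⁵ + 5x⁴ + 47x³ + 33x² + 23x + 19) ÷ lead(D) = 18x⁵ ÷ −2x² = −9x³. Subtract (−9x³)·D = 18x⁵ − 9x⁴ + 36x³. Remainder: 14x⁴ + 11x³ + 33x² + 23x + 19.
Step 4: lead(14x⁴ + 11x³ + 33x² + 23x + 19) ÷ lead(D) = 14x⁴ ÷ −2x² = −7x². Subtract (−7x²)·D = 14x⁴ − 7x³ + 28x². Remainder: 18x³ + 5x² + 23x + 19.
Step 5: lead(18x³ + 5x² + 23x + 19) ÷ lead(D) = 18x³ ÷ −2x² = −9x. Subtract (−9x)·D = 18x³ − 9x² + 36x. Remainder: 14x² − 13x + 19.
Step 6: lead(14x² − 13x + 19) ÷ lead(D) = 14x² ÷ −2x² = −7. Subtract (−7)·D = 14x² − 7x + 28. Remainder: −6x − 9.

R(x) = −6x − 9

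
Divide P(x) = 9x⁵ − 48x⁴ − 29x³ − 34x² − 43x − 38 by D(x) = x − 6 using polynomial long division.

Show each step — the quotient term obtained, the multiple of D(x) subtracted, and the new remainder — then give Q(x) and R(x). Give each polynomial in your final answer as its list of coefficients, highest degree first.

Q = [9, 6, 7, 8, 5]; R = [-8]

Step 1: lead(9x⁵ − 48x⁴ − 29x³ − 34x² − 43x − 38) ÷ lead(D) = 9x⁵ ÷ x = 9x⁴. Subtract (9x⁴)·D = 9x⁵ − 54x⁴. Remainder: 6x⁴ − 29x³ − 34x² − 43x − 38.
Step 2: lead(6x⁴ − 29x³ − 34x² − 43x − 38) ÷ lead(D) = 6x⁴ ÷ x = 6x³. Subtract (6x³)·D = 6x⁴ − 36x³. Remainder: 7x³ − 34x² − 43x − 38.
Step 3: lead(7x³ − 34x² − 43x − 38) ÷ lead(D) = 7x³ ÷ x = 7x². Subtract (7x²)·D = 7x³ − 42x². Remainder: 8x² − 43x − 38.
Step 4: lead(8x² − 43x − 38) ÷ lead(D) = 8x² ÷ x = 8x. Subtract (8x)·D = 8x² − 48x. Remainder: 5x − 38.
Step 5: lead(5x − 38) ÷ lead(D) = 5x ÷ x = 5. Subtract (5)·D = 5x − 30. Remainder: −8.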